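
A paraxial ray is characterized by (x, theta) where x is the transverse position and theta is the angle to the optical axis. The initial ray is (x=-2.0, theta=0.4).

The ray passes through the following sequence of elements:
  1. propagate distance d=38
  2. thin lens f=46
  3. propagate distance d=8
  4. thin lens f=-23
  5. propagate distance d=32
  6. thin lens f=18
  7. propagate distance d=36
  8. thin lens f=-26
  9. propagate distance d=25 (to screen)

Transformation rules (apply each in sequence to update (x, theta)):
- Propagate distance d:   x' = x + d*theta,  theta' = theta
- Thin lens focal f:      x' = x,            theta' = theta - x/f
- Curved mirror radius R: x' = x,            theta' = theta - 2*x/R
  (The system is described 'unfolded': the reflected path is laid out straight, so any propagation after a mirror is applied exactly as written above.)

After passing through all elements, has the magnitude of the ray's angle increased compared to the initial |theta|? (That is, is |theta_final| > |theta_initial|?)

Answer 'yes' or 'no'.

Answer: yes

Derivation:
Initial: x=-2.0000 theta=0.4000
After 1 (propagate distance d=38): x=13.2000 theta=0.4000
After 2 (thin lens f=46): x=13.2000 theta=13/115 (≈0.1130)
After 3 (propagate distance d=8): x=1622/115 (≈14.1043) theta=13/115 (≈0.1130)
After 4 (thin lens f=-23): x=1622/115 (≈14.1043) theta=1921/2645 (≈0.7263)
After 5 (propagate distance d=32): x=98778/2645 (≈37.3452) theta=1921/2645 (≈0.7263)
After 6 (thin lens f=18): x=98778/2645 (≈37.3452) theta=-2140/1587 (≈-1.3485)
After 7 (propagate distance d=36): x=-29622/2645 (≈-11.1992) theta=-2140/1587 (≈-1.3485)
After 8 (thin lens f=-26): x=-29622/2645 (≈-11.1992) theta=-183533/103155 (≈-1.7792)
After 9 (propagate distance d=25 (to screen)): x=-249721/4485 (≈-55.6792) theta=-183533/103155 (≈-1.7792)
|theta_initial|=0.4000 |theta_final|=183533/103155 (≈1.7792) -> increased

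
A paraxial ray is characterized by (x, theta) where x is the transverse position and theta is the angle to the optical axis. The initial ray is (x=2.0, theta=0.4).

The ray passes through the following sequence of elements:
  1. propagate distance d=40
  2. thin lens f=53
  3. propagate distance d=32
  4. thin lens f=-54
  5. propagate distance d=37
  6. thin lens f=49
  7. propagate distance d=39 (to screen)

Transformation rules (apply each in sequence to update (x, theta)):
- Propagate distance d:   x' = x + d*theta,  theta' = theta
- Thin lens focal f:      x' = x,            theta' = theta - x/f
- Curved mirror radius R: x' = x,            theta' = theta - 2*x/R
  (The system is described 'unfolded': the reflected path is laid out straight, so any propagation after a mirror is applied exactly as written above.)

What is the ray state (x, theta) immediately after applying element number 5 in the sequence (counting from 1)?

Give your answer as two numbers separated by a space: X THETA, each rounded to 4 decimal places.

Answer: 35.8232 0.4295

Derivation:
Initial: x=2.0000 theta=0.4000
After 1 (propagate distance d=40): x=18.0000 theta=0.4000
After 2 (thin lens f=53): x=18.0000 theta=16/265 (≈0.0604)
After 3 (propagate distance d=32): x=5282/265 (≈19.9321) theta=16/265 (≈0.0604)
After 4 (thin lens f=-54): x=5282/265 (≈19.9321) theta=3073/7155 (≈0.4295)
After 5 (propagate distance d=37): x=51263/1431 (≈35.8232) theta=3073/7155 (≈0.4295)
Rounded to 4 decimal places: x = 35.8232, theta = 0.4295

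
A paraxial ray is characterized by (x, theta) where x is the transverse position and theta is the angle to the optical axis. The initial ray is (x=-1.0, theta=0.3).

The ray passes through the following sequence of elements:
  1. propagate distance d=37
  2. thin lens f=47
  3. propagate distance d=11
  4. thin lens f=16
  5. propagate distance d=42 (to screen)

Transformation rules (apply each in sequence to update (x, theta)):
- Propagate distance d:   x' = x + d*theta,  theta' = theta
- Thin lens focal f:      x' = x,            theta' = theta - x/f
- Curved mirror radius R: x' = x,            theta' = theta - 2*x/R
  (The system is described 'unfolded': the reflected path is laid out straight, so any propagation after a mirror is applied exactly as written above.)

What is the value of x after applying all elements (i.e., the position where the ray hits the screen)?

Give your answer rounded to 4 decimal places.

Answer: -14.3593

Derivation:
Initial: x=-1.0000 theta=0.3000
After 1 (propagate distance d=37): x=10.1000 theta=0.3000
After 2 (thin lens f=47): x=10.1000 theta=4/47 (≈0.0851)
After 3 (propagate distance d=11): x=5187/470 (≈11.0362) theta=4/47 (≈0.0851)
After 4 (thin lens f=16): x=5187/470 (≈11.0362) theta=-4547/7520 (≈-0.6047)
After 5 (propagate distance d=42 (to screen)): x=-53991/3760 (≈-14.3593) theta=-4547/7520 (≈-0.6047)
Rounded to 4 decimal places: x = -14.3593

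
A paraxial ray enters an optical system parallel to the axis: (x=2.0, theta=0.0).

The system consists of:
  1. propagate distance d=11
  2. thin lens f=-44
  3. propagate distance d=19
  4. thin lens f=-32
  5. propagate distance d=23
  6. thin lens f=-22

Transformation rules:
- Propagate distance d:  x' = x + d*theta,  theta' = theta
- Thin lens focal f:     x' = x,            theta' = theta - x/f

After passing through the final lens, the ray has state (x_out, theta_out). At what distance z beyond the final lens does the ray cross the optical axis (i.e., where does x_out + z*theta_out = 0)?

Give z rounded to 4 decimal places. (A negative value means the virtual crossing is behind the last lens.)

Answer: -14.6911

Derivation:
Initial: x=2.0000 theta=0.0000
After 1 (propagate distance d=11): x=2.0000 theta=0.0000
After 2 (thin lens f=-44): x=2.0000 theta=1/22 (≈0.0455)
After 3 (propagate distance d=19): x=63/22 (≈2.8636) theta=1/22 (≈0.0455)
After 4 (thin lens f=-32): x=63/22 (≈2.8636) theta=95/704 (≈0.1349)
After 5 (propagate distance d=23): x=4201/704 (≈5.9673) theta=95/704 (≈0.1349)
After 6 (thin lens f=-22): x=4201/704 (≈5.9673) theta=6291/15488 (≈0.4062)
z_focus = -x_out/theta_out = -(4201/704)/(6291/15488) = -92422/6291 ≈ -14.6911
Rounded to 4 decimal places: z = -14.6911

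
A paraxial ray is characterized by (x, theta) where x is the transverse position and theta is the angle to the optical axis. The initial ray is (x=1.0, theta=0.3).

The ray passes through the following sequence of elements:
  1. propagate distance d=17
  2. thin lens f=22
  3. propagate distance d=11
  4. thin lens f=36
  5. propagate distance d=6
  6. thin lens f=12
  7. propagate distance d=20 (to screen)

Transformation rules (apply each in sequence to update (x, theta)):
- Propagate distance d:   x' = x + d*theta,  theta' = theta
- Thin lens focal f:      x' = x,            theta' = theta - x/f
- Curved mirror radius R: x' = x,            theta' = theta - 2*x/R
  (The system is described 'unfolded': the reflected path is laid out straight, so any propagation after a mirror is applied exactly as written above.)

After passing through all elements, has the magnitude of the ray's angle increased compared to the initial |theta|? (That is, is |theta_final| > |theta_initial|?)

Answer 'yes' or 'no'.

Initial: x=1.0000 theta=0.3000
After 1 (propagate distance d=17): x=6.1000 theta=0.3000
After 2 (thin lens f=22): x=6.1000 theta=1/44 (≈0.0227)
After 3 (propagate distance d=11): x=6.3500 theta=1/44 (≈0.0227)
After 4 (thin lens f=36): x=6.3500 theta=-1217/7920 (≈-0.1537)
After 5 (propagate distance d=6): x=1433/264 (≈5.4280) theta=-1217/7920 (≈-0.1537)
After 6 (thin lens f=12): x=1433/264 (≈5.4280) theta=-9599/15840 (≈-0.6060)
After 7 (propagate distance d=20 (to screen)): x=-1325/198 (≈-6.6919) theta=-9599/15840 (≈-0.6060)
|theta_initial|=0.3000 |theta_final|=9599/15840 (≈0.6060) -> increased

Answer: yes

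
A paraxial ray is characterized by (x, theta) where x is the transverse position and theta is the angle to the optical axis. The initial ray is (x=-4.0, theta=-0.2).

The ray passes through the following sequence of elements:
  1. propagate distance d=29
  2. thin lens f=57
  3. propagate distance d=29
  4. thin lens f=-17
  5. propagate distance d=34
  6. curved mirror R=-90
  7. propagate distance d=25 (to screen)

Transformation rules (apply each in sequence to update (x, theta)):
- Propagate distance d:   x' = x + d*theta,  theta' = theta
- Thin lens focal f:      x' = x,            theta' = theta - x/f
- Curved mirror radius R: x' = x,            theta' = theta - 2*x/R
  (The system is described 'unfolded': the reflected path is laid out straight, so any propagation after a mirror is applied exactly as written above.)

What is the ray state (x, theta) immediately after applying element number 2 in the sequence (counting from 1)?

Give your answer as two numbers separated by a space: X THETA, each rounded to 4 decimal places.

Answer: -9.8000 -0.0281

Derivation:
Initial: x=-4.0000 theta=-0.2000
After 1 (propagate distance d=29): x=-9.8000 theta=-0.2000
After 2 (thin lens f=57): x=-9.8000 theta=-8/285 (≈-0.0281)
Rounded to 4 decimal places: x = -9.8000, theta = -0.0281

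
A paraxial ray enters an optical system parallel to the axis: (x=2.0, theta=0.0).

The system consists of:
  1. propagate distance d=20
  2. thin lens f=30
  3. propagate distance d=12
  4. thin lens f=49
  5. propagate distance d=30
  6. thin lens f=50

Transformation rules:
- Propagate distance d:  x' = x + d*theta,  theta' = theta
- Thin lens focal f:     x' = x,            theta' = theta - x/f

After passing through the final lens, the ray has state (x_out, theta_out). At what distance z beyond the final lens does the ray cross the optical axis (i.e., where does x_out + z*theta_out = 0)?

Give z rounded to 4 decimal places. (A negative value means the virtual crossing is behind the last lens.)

Initial: x=2.0000 theta=0.0000
After 1 (propagate distance d=20): x=2.0000 theta=0.0000
After 2 (thin lens f=30): x=2.0000 theta=-1/15 (≈-0.0667)
After 3 (propagate distance d=12): x=1.2000 theta=-1/15 (≈-0.0667)
After 4 (thin lens f=49): x=1.2000 theta=-67/735 (≈-0.0912)
After 5 (propagate distance d=30): x=-376/245 (≈-1.5347) theta=-67/735 (≈-0.0912)
After 6 (thin lens f=50): x=-376/245 (≈-1.5347) theta=-1111/18375 (≈-0.0605)
z_focus = -x_out/theta_out = -(-376/245)/(-1111/18375) = -28200/1111 ≈ -25.3825
Rounded to 4 decimal places: z = -25.3825

Answer: -25.3825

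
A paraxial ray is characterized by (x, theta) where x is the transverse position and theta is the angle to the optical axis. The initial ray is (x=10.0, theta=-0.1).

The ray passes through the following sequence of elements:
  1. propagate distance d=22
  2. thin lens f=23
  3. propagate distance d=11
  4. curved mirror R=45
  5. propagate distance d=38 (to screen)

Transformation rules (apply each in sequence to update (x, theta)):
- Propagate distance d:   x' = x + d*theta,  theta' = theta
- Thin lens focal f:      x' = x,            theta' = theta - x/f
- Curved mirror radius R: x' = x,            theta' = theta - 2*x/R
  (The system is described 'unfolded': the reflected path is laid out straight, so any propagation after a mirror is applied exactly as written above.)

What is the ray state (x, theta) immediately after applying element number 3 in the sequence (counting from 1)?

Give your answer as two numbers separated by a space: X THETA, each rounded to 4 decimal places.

Initial: x=10.0000 theta=-0.1000
After 1 (propagate distance d=22): x=7.8000 theta=-0.1000
After 2 (thin lens f=23): x=7.8000 theta=-101/230 (≈-0.4391)
After 3 (propagate distance d=11): x=683/230 (≈2.9696) theta=-101/230 (≈-0.4391)
Rounded to 4 decimal places: x = 2.9696, theta = -0.4391

Answer: 2.9696 -0.4391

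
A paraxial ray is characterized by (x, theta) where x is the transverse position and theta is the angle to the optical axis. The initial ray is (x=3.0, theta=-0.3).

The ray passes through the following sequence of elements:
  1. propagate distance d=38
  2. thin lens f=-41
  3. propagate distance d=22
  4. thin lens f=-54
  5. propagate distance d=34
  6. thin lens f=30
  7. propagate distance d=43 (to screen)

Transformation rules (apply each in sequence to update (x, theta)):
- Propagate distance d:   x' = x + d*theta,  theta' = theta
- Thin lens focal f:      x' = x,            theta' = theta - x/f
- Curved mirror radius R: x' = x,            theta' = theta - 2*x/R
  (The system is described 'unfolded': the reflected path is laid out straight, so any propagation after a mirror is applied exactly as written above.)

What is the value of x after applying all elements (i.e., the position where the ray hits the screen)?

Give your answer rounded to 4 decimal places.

Answer: -16.0293

Derivation:
Initial: x=3.0000 theta=-0.3000
After 1 (propagate distance d=38): x=-8.4000 theta=-0.3000
After 2 (thin lens f=-41): x=-8.4000 theta=-207/410 (≈-0.5049)
After 3 (propagate distance d=22): x=-3999/205 (≈-19.5073) theta=-207/410 (≈-0.5049)
After 4 (thin lens f=-54): x=-3999/205 (≈-19.5073) theta=-1598/1845 (≈-0.8661)
After 5 (propagate distance d=34): x=-2203/45 (≈-48.9556) theta=-1598/1845 (≈-0.8661)
After 6 (thin lens f=30): x=-2203/45 (≈-48.9556) theta=42383/55350 (≈0.7657)
After 7 (propagate distance d=43 (to screen)): x=-887221/55350 (≈-16.0293) theta=42383/55350 (≈0.7657)
Rounded to 4 decimal places: x = -16.0293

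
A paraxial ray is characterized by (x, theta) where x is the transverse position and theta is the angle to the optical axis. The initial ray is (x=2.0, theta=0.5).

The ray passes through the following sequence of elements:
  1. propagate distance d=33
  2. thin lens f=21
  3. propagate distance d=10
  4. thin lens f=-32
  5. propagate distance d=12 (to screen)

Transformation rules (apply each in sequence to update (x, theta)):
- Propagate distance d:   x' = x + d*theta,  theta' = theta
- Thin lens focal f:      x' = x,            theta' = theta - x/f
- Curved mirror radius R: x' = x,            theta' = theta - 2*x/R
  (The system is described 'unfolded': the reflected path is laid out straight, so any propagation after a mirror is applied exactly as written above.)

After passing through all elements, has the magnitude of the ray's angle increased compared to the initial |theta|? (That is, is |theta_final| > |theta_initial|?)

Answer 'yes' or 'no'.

Answer: no

Derivation:
Initial: x=2.0000 theta=0.5000
After 1 (propagate distance d=33): x=18.5000 theta=0.5000
After 2 (thin lens f=21): x=18.5000 theta=-8/21 (≈-0.3810)
After 3 (propagate distance d=10): x=617/42 (≈14.6905) theta=-8/21 (≈-0.3810)
After 4 (thin lens f=-32): x=617/42 (≈14.6905) theta=5/64 (≈0.0781)
After 5 (propagate distance d=12 (to screen)): x=5251/336 (≈15.6280) theta=5/64 (≈0.0781)
|theta_initial|=0.5000 |theta_final|=5/64 (≈0.0781) -> not increased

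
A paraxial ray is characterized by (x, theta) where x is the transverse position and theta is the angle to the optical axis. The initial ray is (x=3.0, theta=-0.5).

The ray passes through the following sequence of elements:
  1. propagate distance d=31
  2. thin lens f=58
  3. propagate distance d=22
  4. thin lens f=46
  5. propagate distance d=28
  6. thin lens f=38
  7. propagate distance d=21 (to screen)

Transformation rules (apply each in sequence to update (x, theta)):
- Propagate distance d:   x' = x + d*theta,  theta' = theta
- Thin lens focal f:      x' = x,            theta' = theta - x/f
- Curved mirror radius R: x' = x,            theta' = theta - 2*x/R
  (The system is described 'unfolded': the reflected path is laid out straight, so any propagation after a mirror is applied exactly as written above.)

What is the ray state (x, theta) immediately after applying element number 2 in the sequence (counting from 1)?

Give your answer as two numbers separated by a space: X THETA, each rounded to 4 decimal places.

Initial: x=3.0000 theta=-0.5000
After 1 (propagate distance d=31): x=-12.5000 theta=-0.5000
After 2 (thin lens f=58): x=-12.5000 theta=-33/116 (≈-0.2845)
Rounded to 4 decimal places: x = -12.5000, theta = -0.2845

Answer: -12.5000 -0.2845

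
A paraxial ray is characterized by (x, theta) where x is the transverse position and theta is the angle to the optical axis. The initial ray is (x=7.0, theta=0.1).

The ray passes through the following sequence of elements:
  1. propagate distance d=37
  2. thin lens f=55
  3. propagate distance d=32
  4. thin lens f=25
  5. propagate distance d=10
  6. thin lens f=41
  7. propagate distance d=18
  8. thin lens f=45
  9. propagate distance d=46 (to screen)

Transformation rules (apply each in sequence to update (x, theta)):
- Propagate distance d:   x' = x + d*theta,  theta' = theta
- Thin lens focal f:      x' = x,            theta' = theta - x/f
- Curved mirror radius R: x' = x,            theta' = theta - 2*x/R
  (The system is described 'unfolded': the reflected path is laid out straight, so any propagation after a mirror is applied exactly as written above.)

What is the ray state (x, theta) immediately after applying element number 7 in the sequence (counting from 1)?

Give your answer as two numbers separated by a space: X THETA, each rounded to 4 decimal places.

Answer: -5.1747 -0.4908

Derivation:
Initial: x=7.0000 theta=0.1000
After 1 (propagate distance d=37): x=10.7000 theta=0.1000
After 2 (thin lens f=55): x=10.7000 theta=-26/275 (≈-0.0945)
After 3 (propagate distance d=32): x=4221/550 (≈7.6745) theta=-26/275 (≈-0.0945)
After 4 (thin lens f=25): x=4221/550 (≈7.6745) theta=-5521/13750 (≈-0.4015)
After 5 (propagate distance d=10): x=10063/2750 (≈3.6593) theta=-5521/13750 (≈-0.4015)
After 6 (thin lens f=41): x=10063/2750 (≈3.6593) theta=-138338/281875 (≈-0.4908)
After 7 (propagate distance d=18): x=-2917253/563750 (≈-5.1747) theta=-138338/281875 (≈-0.4908)
Rounded to 4 decimal places: x = -5.1747, theta = -0.4908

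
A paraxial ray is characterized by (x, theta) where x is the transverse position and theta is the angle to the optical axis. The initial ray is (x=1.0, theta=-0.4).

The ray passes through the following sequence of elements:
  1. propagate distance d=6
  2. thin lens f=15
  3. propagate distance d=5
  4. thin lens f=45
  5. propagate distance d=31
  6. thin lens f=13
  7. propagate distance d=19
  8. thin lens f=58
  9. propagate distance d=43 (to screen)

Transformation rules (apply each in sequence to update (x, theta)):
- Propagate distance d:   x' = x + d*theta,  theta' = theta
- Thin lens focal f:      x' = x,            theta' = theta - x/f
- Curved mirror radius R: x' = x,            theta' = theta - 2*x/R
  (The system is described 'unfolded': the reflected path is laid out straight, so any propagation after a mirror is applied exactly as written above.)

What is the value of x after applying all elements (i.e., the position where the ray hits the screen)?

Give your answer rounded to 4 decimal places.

Answer: 24.1371

Derivation:
Initial: x=1.0000 theta=-0.4000
After 1 (propagate distance d=6): x=-1.4000 theta=-0.4000
After 2 (thin lens f=15): x=-1.4000 theta=-23/75 (≈-0.3067)
After 3 (propagate distance d=5): x=-44/15 (≈-2.9333) theta=-23/75 (≈-0.3067)
After 4 (thin lens f=45): x=-44/15 (≈-2.9333) theta=-163/675 (≈-0.2415)
After 5 (propagate distance d=31): x=-7033/675 (≈-10.4193) theta=-163/675 (≈-0.2415)
After 6 (thin lens f=13): x=-7033/675 (≈-10.4193) theta=0.5600
After 7 (propagate distance d=19): x=149/675 (≈0.2207) theta=0.5600
After 8 (thin lens f=58): x=149/675 (≈0.2207) theta=871/1566 (≈0.5562)
After 9 (propagate distance d=43 (to screen)): x=314989/13050 (≈24.1371) theta=871/1566 (≈0.5562)
Rounded to 4 decimal places: x = 24.1371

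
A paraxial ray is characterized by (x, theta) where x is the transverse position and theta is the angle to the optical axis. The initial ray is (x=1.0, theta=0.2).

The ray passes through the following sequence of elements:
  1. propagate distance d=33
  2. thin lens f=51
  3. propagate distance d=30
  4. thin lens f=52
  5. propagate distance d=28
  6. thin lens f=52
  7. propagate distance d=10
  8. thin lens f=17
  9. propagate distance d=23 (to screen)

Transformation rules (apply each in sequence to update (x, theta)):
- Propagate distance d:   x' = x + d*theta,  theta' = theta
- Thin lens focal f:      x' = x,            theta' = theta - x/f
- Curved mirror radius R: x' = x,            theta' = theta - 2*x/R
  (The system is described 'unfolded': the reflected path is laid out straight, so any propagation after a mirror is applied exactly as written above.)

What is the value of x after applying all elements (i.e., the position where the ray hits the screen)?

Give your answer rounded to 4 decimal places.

Answer: -6.5289

Derivation:
Initial: x=1.0000 theta=0.2000
After 1 (propagate distance d=33): x=7.6000 theta=0.2000
After 2 (thin lens f=51): x=7.6000 theta=13/255 (≈0.0510)
After 3 (propagate distance d=30): x=776/85 (≈9.1294) theta=13/255 (≈0.0510)
After 4 (thin lens f=52): x=776/85 (≈9.1294) theta=-413/3315 (≈-0.1246)
After 5 (propagate distance d=28): x=220/39 (≈5.6410) theta=-413/3315 (≈-0.1246)
After 6 (thin lens f=52): x=220/39 (≈5.6410) theta=-3348/14365 (≈-0.2331)
After 7 (propagate distance d=10): x=28532/8619 (≈3.3104) theta=-3348/14365 (≈-0.2331)
After 8 (thin lens f=17): x=28532/8619 (≈3.3104) theta=-313408/732615 (≈-0.4278)
After 9 (propagate distance d=23 (to screen)): x=-1594388/244205 (≈-6.5289) theta=-313408/732615 (≈-0.4278)
Rounded to 4 decimal places: x = -6.5289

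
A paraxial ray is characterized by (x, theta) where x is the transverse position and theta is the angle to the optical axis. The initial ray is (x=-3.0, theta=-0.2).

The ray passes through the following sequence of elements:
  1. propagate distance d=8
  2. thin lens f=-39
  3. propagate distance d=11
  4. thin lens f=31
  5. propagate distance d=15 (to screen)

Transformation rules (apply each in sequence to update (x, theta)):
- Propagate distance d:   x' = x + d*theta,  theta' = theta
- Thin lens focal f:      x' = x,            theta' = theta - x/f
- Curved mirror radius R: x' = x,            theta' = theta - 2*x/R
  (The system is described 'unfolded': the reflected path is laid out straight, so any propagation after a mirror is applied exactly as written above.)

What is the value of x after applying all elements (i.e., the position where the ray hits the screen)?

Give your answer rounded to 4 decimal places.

Answer: -8.9486

Derivation:
Initial: x=-3.0000 theta=-0.2000
After 1 (propagate distance d=8): x=-4.6000 theta=-0.2000
After 2 (thin lens f=-39): x=-4.6000 theta=-62/195 (≈-0.3179)
After 3 (propagate distance d=11): x=-1579/195 (≈-8.0974) theta=-62/195 (≈-0.3179)
After 4 (thin lens f=31): x=-1579/195 (≈-8.0974) theta=-343/6045 (≈-0.0567)
After 5 (propagate distance d=15 (to screen)): x=-54094/6045 (≈-8.9486) theta=-343/6045 (≈-0.0567)
Rounded to 4 decimal places: x = -8.9486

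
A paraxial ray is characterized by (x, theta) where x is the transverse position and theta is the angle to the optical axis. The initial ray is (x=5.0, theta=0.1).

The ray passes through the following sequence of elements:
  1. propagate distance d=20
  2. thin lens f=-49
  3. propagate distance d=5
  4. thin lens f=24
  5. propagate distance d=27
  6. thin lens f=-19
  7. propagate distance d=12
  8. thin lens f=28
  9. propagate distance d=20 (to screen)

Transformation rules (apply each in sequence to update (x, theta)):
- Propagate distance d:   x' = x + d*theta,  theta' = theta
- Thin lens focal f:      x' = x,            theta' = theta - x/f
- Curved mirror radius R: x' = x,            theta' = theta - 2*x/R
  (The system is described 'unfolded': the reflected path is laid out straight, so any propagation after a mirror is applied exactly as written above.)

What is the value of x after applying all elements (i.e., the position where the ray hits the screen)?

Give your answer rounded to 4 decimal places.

Answer: 6.0706

Derivation:
Initial: x=5.0000 theta=0.1000
After 1 (propagate distance d=20): x=7.0000 theta=0.1000
After 2 (thin lens f=-49): x=7.0000 theta=17/70 (≈0.2429)
After 3 (propagate distance d=5): x=115/14 (≈8.2143) theta=17/70 (≈0.2429)
After 4 (thin lens f=24): x=115/14 (≈8.2143) theta=-167/1680 (≈-0.0994)
After 5 (propagate distance d=27): x=3097/560 (≈5.5304) theta=-167/1680 (≈-0.0994)
After 6 (thin lens f=-19): x=3097/560 (≈5.5304) theta=23/120 (≈0.1917)
After 7 (propagate distance d=12): x=877/112 (≈7.8304) theta=23/120 (≈0.1917)
After 8 (thin lens f=28): x=877/112 (≈7.8304) theta=-4139/47040 (≈-0.0880)
After 9 (propagate distance d=20 (to screen)): x=7139/1176 (≈6.0706) theta=-4139/47040 (≈-0.0880)
Rounded to 4 decimal places: x = 6.0706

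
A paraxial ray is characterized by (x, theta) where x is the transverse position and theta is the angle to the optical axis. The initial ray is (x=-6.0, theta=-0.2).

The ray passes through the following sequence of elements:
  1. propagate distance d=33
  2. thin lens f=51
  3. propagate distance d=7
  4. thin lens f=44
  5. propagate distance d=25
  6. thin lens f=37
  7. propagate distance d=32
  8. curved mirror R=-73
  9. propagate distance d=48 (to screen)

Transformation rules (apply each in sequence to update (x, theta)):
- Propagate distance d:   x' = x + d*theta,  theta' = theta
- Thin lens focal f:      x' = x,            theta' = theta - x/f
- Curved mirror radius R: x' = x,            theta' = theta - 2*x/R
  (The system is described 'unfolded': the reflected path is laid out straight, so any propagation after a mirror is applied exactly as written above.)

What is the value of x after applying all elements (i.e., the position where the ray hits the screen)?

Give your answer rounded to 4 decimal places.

Initial: x=-6.0000 theta=-0.2000
After 1 (propagate distance d=33): x=-12.6000 theta=-0.2000
After 2 (thin lens f=51): x=-12.6000 theta=4/85 (≈0.0471)
After 3 (propagate distance d=7): x=-1043/85 (≈-12.2706) theta=4/85 (≈0.0471)
After 4 (thin lens f=44): x=-1043/85 (≈-12.2706) theta=1219/3740 (≈0.3259)
After 5 (propagate distance d=25): x=-15417/3740 (≈-4.1222) theta=1219/3740 (≈0.3259)
After 6 (thin lens f=37): x=-15417/3740 (≈-4.1222) theta=178/407 (≈0.4373)
After 7 (propagate distance d=32): x=124201/12580 (≈9.8729) theta=178/407 (≈0.4373)
After 8 (curved mirror R=-73): x=124201/12580 (≈9.8729) theta=3575191/5050870 (≈0.7078)
After 9 (propagate distance d=48 (to screen)): x=442951739/10101740 (≈43.8491) theta=3575191/5050870 (≈0.7078)
Rounded to 4 decimal places: x = 43.8491

Answer: 43.8491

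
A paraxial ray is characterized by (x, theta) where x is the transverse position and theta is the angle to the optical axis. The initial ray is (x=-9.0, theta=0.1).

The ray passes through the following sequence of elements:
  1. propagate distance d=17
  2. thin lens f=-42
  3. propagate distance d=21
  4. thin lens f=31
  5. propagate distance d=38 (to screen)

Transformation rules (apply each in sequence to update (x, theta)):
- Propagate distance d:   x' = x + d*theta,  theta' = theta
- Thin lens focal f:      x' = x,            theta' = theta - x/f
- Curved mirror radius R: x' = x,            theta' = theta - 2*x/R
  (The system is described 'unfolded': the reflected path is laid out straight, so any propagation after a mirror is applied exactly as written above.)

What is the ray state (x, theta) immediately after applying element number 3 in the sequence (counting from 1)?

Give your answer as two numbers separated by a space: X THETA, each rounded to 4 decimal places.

Initial: x=-9.0000 theta=0.1000
After 1 (propagate distance d=17): x=-7.3000 theta=0.1000
After 2 (thin lens f=-42): x=-7.3000 theta=-31/420 (≈-0.0738)
After 3 (propagate distance d=21): x=-8.8500 theta=-31/420 (≈-0.0738)
Rounded to 4 decimal places: x = -8.8500, theta = -0.0738

Answer: -8.8500 -0.0738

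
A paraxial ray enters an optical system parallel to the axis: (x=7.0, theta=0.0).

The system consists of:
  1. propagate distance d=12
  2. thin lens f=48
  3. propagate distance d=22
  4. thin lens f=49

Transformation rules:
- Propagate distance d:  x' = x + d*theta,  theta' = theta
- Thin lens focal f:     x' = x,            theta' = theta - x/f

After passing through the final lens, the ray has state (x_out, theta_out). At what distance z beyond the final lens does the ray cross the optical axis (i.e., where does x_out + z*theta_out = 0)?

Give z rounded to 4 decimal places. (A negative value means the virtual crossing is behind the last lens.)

Answer: 16.9867

Derivation:
Initial: x=7.0000 theta=0.0000
After 1 (propagate distance d=12): x=7.0000 theta=0.0000
After 2 (thin lens f=48): x=7.0000 theta=-7/48 (≈-0.1458)
After 3 (propagate distance d=22): x=91/24 (≈3.7917) theta=-7/48 (≈-0.1458)
After 4 (thin lens f=49): x=91/24 (≈3.7917) theta=-25/112 (≈-0.2232)
z_focus = -x_out/theta_out = -(91/24)/(-25/112) = 1274/75 ≈ 16.9867
Rounded to 4 decimal places: z = 16.9867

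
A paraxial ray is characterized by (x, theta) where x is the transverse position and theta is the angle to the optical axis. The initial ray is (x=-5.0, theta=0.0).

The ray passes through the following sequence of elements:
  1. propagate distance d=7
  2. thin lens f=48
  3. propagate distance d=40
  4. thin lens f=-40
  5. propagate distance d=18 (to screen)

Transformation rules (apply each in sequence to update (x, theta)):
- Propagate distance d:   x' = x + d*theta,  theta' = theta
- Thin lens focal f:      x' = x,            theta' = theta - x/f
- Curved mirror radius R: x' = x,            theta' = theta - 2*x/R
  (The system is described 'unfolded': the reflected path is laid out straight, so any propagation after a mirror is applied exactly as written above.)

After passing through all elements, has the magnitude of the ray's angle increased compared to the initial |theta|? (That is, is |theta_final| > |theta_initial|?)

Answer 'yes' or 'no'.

Answer: yes

Derivation:
Initial: x=-5.0000 theta=0.0000
After 1 (propagate distance d=7): x=-5.0000 theta=0.0000
After 2 (thin lens f=48): x=-5.0000 theta=5/48 (≈0.1042)
After 3 (propagate distance d=40): x=-5/6 (≈-0.8333) theta=5/48 (≈0.1042)
After 4 (thin lens f=-40): x=-5/6 (≈-0.8333) theta=1/12 (≈0.0833)
After 5 (propagate distance d=18 (to screen)): x=2/3 (≈0.6667) theta=1/12 (≈0.0833)
|theta_initial|=0.0000 |theta_final|=1/12 (≈0.0833) -> increased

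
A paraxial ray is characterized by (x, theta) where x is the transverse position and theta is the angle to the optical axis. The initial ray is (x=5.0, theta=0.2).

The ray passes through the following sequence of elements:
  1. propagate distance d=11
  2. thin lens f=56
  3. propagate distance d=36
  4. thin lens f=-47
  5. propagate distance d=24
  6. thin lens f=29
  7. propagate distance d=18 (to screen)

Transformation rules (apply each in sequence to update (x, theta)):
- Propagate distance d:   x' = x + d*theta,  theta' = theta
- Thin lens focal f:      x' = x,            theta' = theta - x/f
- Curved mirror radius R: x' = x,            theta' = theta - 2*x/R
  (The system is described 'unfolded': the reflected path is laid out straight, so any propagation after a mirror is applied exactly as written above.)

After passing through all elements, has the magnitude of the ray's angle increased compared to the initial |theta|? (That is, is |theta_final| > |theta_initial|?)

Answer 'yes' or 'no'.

Initial: x=5.0000 theta=0.2000
After 1 (propagate distance d=11): x=7.2000 theta=0.2000
After 2 (thin lens f=56): x=7.2000 theta=1/14 (≈0.0714)
After 3 (propagate distance d=36): x=342/35 (≈9.7714) theta=1/14 (≈0.0714)
After 4 (thin lens f=-47): x=342/35 (≈9.7714) theta=919/3290 (≈0.2793)
After 5 (propagate distance d=24): x=27102/1645 (≈16.4754) theta=919/3290 (≈0.2793)
After 6 (thin lens f=29): x=27102/1645 (≈16.4754) theta=-27553/95410 (≈-0.2888)
After 7 (propagate distance d=18 (to screen)): x=537981/47705 (≈11.2772) theta=-27553/95410 (≈-0.2888)
|theta_initial|=0.2000 |theta_final|=27553/95410 (≈0.2888) -> increased

Answer: yes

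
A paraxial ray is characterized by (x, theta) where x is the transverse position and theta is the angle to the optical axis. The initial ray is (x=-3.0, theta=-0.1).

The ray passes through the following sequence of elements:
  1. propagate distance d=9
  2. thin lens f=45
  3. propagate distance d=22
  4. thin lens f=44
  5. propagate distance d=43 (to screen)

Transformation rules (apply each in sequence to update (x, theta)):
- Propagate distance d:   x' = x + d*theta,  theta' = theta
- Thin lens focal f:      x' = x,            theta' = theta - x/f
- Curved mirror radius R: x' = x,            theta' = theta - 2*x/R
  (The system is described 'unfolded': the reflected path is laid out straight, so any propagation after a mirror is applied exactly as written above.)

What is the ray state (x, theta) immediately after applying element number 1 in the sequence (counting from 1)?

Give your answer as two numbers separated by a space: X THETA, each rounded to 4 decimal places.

Initial: x=-3.0000 theta=-0.1000
After 1 (propagate distance d=9): x=-3.9000 theta=-0.1000
Rounded to 4 decimal places: x = -3.9000, theta = -0.1000

Answer: -3.9000 -0.1000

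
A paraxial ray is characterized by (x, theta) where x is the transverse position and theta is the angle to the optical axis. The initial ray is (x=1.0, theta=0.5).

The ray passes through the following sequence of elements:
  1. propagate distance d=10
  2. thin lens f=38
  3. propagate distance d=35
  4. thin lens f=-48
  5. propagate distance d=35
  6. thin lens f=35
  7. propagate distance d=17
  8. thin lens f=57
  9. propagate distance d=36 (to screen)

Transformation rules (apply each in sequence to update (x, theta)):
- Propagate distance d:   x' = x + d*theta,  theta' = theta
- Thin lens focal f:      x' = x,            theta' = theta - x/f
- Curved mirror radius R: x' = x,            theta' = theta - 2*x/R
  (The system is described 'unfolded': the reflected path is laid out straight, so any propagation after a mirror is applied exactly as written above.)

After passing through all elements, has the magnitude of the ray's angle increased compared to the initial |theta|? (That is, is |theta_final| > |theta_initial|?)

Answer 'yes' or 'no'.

Answer: yes

Derivation:
Initial: x=1.0000 theta=0.5000
After 1 (propagate distance d=10): x=6.0000 theta=0.5000
After 2 (thin lens f=38): x=6.0000 theta=13/38 (≈0.3421)
After 3 (propagate distance d=35): x=683/38 (≈17.9737) theta=13/38 (≈0.3421)
After 4 (thin lens f=-48): x=683/38 (≈17.9737) theta=1307/1824 (≈0.7166)
After 5 (propagate distance d=35): x=78529/1824 (≈43.0532) theta=1307/1824 (≈0.7166)
After 6 (thin lens f=35): x=78529/1824 (≈43.0532) theta=-683/1330 (≈-0.5135)
After 7 (propagate distance d=17): x=2191187/63840 (≈34.3231) theta=-683/1330 (≈-0.5135)
After 8 (thin lens f=57): x=2191187/63840 (≈34.3231) theta=-811975/727776 (≈-1.1157)
After 9 (propagate distance d=36 (to screen)): x=-7085947/1212960 (≈-5.8419) theta=-811975/727776 (≈-1.1157)
|theta_initial|=0.5000 |theta_final|=811975/727776 (≈1.1157) -> increased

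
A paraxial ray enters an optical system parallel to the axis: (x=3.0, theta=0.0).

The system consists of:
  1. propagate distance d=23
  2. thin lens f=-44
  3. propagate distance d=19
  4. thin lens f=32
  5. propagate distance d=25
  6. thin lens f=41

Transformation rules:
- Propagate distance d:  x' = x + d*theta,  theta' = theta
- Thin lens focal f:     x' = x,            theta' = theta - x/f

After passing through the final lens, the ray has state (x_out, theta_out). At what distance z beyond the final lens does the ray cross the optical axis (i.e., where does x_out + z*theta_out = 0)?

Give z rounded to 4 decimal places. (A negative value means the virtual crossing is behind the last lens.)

Initial: x=3.0000 theta=0.0000
After 1 (propagate distance d=23): x=3.0000 theta=0.0000
After 2 (thin lens f=-44): x=3.0000 theta=3/44 (≈0.0682)
After 3 (propagate distance d=19): x=189/44 (≈4.2955) theta=3/44 (≈0.0682)
After 4 (thin lens f=32): x=189/44 (≈4.2955) theta=-93/1408 (≈-0.0661)
After 5 (propagate distance d=25): x=3723/1408 (≈2.6442) theta=-93/1408 (≈-0.0661)
After 6 (thin lens f=41): x=3723/1408 (≈2.6442) theta=-471/3608 (≈-0.1305)
z_focus = -x_out/theta_out = -(3723/1408)/(-471/3608) = 50881/2512 ≈ 20.2552
Rounded to 4 decimal places: z = 20.2552

Answer: 20.2552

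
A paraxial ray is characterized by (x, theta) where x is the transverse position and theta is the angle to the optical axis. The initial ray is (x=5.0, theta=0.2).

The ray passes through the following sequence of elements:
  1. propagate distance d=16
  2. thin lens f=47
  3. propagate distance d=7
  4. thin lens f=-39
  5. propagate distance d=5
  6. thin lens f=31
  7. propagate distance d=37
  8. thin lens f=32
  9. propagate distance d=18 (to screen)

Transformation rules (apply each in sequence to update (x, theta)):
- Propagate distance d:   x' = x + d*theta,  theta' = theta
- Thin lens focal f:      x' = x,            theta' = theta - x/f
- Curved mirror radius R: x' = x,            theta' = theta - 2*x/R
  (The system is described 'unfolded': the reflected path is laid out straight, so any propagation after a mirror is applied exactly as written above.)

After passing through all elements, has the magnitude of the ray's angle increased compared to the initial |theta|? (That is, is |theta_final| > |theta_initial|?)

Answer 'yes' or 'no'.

Answer: yes

Derivation:
Initial: x=5.0000 theta=0.2000
After 1 (propagate distance d=16): x=8.2000 theta=0.2000
After 2 (thin lens f=47): x=8.2000 theta=6/235 (≈0.0255)
After 3 (propagate distance d=7): x=1969/235 (≈8.3787) theta=6/235 (≈0.0255)
After 4 (thin lens f=-39): x=1969/235 (≈8.3787) theta=2203/9165 (≈0.2404)
After 5 (propagate distance d=5): x=87806/9165 (≈9.5806) theta=2203/9165 (≈0.2404)
After 6 (thin lens f=31): x=87806/9165 (≈9.5806) theta=-1501/21855 (≈-0.0687)
After 7 (propagate distance d=37): x=400001/56823 (≈7.0394) theta=-1501/21855 (≈-0.0687)
After 8 (thin lens f=32): x=400001/56823 (≈7.0394) theta=-874807/3030560 (≈-0.2887)
After 9 (propagate distance d=18 (to screen)): x=8380291/4545840 (≈1.8435) theta=-874807/3030560 (≈-0.2887)
|theta_initial|=0.2000 |theta_final|=874807/3030560 (≈0.2887) -> increased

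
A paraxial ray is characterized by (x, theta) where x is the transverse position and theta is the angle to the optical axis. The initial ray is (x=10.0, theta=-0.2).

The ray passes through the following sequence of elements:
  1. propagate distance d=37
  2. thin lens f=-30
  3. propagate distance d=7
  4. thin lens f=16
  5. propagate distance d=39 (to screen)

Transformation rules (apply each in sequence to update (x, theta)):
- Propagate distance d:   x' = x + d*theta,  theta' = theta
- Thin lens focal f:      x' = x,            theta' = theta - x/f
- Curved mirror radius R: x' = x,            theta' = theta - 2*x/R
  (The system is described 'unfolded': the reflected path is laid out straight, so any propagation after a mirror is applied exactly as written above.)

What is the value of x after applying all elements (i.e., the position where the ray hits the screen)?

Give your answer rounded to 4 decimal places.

Initial: x=10.0000 theta=-0.2000
After 1 (propagate distance d=37): x=2.6000 theta=-0.2000
After 2 (thin lens f=-30): x=2.6000 theta=-17/150 (≈-0.1133)
After 3 (propagate distance d=7): x=271/150 (≈1.8067) theta=-17/150 (≈-0.1133)
After 4 (thin lens f=16): x=271/150 (≈1.8067) theta=-181/800 (≈-0.2263)
After 5 (propagate distance d=39 (to screen)): x=-16841/2400 (≈-7.0171) theta=-181/800 (≈-0.2263)
Rounded to 4 decimal places: x = -7.0171

Answer: -7.0171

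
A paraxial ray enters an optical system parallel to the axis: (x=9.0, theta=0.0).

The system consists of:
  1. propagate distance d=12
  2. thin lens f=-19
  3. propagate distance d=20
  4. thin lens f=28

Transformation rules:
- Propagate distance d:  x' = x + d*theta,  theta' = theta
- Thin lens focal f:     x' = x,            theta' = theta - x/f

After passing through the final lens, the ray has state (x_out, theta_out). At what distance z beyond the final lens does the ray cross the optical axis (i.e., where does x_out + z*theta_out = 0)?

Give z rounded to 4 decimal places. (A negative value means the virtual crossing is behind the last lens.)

Initial: x=9.0000 theta=0.0000
After 1 (propagate distance d=12): x=9.0000 theta=0.0000
After 2 (thin lens f=-19): x=9.0000 theta=9/19 (≈0.4737)
After 3 (propagate distance d=20): x=351/19 (≈18.4737) theta=9/19 (≈0.4737)
After 4 (thin lens f=28): x=351/19 (≈18.4737) theta=-99/532 (≈-0.1861)
z_focus = -x_out/theta_out = -(351/19)/(-99/532) = 1092/11 ≈ 99.2727
Rounded to 4 decimal places: z = 99.2727

Answer: 99.2727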